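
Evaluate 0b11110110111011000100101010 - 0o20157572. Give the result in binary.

0o20157572 = 0b10000001101111101111010 in binary.
Subtract column by column in base 2:
  0-0 → 0
  1-1 → 0
  0-0 → 0
  1-1 → 0
  0-1 → 1 (borrow)
  1-1-1 → 1 (borrow)
  0-1-1 → 0 (borrow)
  0-0-1 → 1 (borrow)
  1-1-1 → 1 (borrow)
  0-1-1 → 0 (borrow)
  0-1-1 → 0 (borrow)
  0-1-1 → 0 (borrow)
  1-1-1 → 1 (borrow)
  1-0-1 → 0
  0-1 → 1 (borrow)
  1-1-1 → 1 (borrow)
  1-0-1 → 0
  1-0 → 1
  0-0 → 0
  1-0 → 1
  1-0 → 1
  0-0 → 0
  1-1 → 0
  1-0 → 1
  1-0 → 1
  1-0 → 1

0b11100110101101000110110000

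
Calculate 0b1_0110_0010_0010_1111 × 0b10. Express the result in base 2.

0b101100010001011110

Multiply each base-2 digit by 2, carrying:
  1×2 = 2 → write 0 carry 1
  1×2+1 = 3 → write 1 carry 1
  1×2+1 = 3 → write 1 carry 1
  1×2+1 = 3 → write 1 carry 1
  0×2+1 = 1 → write 1
  1×2 = 2 → write 0 carry 1
  0×2+1 = 1 → write 1
  0×2 = 0 → write 0
  0×2 = 0 → write 0
  1×2 = 2 → write 0 carry 1
  0×2+1 = 1 → write 1
  0×2 = 0 → write 0
  0×2 = 0 → write 0
  1×2 = 2 → write 0 carry 1
  1×2+1 = 3 → write 1 carry 1
  0×2+1 = 1 → write 1
  1×2 = 2 → write 0 carry 1
  remaining carry: 1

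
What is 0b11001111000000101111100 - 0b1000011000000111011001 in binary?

0b10001011111111110100011

Subtract column by column in base 2:
  0-1 → 1 (borrow)
  0-0-1 → 1 (borrow)
  1-0-1 → 0
  1-1 → 0
  1-1 → 0
  1-0 → 1
  1-1 → 0
  0-1 → 1 (borrow)
  1-1-1 → 1 (borrow)
  0-0-1 → 1 (borrow)
  0-0-1 → 1 (borrow)
  0-0-1 → 1 (borrow)
  0-0-1 → 1 (borrow)
  0-0-1 → 1 (borrow)
  0-0-1 → 1 (borrow)
  1-1-1 → 1 (borrow)
  1-1-1 → 1 (borrow)
  1-0-1 → 0
  1-0 → 1
  0-0 → 0
  0-0 → 0
  1-1 → 0
  1-0 → 1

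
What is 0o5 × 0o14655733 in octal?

0o100145507

Multiply each base-8 digit by 5, carrying:
  3×5 = 15 → write 7 carry 1
  3×5+1 = 16 → write 0 carry 2
  7×5+2 = 37 → write 5 carry 4
  5×5+4 = 29 → write 5 carry 3
  5×5+3 = 28 → write 4 carry 3
  6×5+3 = 33 → write 1 carry 4
  4×5+4 = 24 → write 0 carry 3
  1×5+3 = 8 → write 0 carry 1
  remaining carry: 1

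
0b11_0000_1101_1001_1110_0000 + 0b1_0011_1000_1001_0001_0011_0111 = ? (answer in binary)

0b1011010010110101100010111

Add column by column in base 2, right to left:
  0+1 = 1
  0+1 = 1
  0+1 = 1
  0+0 = 0
  0+1 = 1
  1+1 = 0 carry 1
  1+0+1 = 0 carry 1
  1+0+1 = 0 carry 1
  1+1+1 = 1 carry 1
  0+0+1 = 1
  0+0 = 0
  1+0 = 1
  1+1 = 0 carry 1
  0+0+1 = 1
  1+0 = 1
  1+1 = 0 carry 1
  0+0+1 = 1
  0+0 = 0
  0+0 = 0
  0+1 = 1
  1+1 = 0 carry 1
  1+1+1 = 1 carry 1
  0+0+1 = 1
  0+0 = 0
  0+1 = 1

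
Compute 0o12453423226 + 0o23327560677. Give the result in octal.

0o36003204125

Add column by column in base 8, right to left:
  6+7 = 5 carry 1
  2+7+1 = 2 carry 1
  2+6+1 = 1 carry 1
  3+0+1 = 4
  2+6 = 0 carry 1
  4+5+1 = 2 carry 1
  3+7+1 = 3 carry 1
  5+2+1 = 0 carry 1
  4+3+1 = 0 carry 1
  2+3+1 = 6
  1+2 = 3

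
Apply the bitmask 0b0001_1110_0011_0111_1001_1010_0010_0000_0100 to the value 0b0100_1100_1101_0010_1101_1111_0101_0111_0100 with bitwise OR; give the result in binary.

0b010111101111011111011111011101110100

OR bit by bit (1 where either bit is 1):
  010011001101001011011111010101110100
| 000111100011011110011010001000000100
= 010111101111011111011111011101110100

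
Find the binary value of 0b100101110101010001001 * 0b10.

0b1001011101010100010010

Multiply each base-2 digit by 2, carrying:
  1×2 = 2 → write 0 carry 1
  0×2+1 = 1 → write 1
  0×2 = 0 → write 0
  1×2 = 2 → write 0 carry 1
  0×2+1 = 1 → write 1
  0×2 = 0 → write 0
  0×2 = 0 → write 0
  1×2 = 2 → write 0 carry 1
  0×2+1 = 1 → write 1
  1×2 = 2 → write 0 carry 1
  0×2+1 = 1 → write 1
  1×2 = 2 → write 0 carry 1
  0×2+1 = 1 → write 1
  1×2 = 2 → write 0 carry 1
  1×2+1 = 3 → write 1 carry 1
  1×2+1 = 3 → write 1 carry 1
  0×2+1 = 1 → write 1
  1×2 = 2 → write 0 carry 1
  0×2+1 = 1 → write 1
  0×2 = 0 → write 0
  1×2 = 2 → write 0 carry 1
  remaining carry: 1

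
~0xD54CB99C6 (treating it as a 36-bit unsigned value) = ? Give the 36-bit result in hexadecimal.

0x2AB346639

Each hex digit d becomes F−d:
  D→2, 5→A, 4→B, C→3, B→4, 9→6, 9→6, C→3, 6→9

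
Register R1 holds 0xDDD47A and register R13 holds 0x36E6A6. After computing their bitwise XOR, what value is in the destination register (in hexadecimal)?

0xEB32DC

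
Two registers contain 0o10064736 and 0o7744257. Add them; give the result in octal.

0o20031215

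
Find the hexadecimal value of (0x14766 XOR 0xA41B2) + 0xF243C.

First 0x14766 XOR 0xA41B2 = 0xB06D4.
Add column by column in base 16, right to left:
  4+C = 0 carry 1
  D+3+1 = 1 carry 1
  6+4+1 = B
  0+2 = 2
  B+F = A carry 1
  final carry 1

0x1A2B10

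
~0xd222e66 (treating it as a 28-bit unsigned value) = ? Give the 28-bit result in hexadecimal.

Each hex digit d becomes f−d:
  d→2, 2→d, 2→d, 2→d, e→1, 6→9, 6→9

0x2ddd199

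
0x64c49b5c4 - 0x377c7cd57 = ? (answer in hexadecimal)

0x2d481e86d

Subtract column by column in base 16:
  4-7 → d (borrow)
  c-5-1 → 6
  5-d → 8 (borrow)
  b-c-1 → e (borrow)
  9-7-1 → 1
  4-c → 8 (borrow)
  c-7-1 → 4
  4-7 → d (borrow)
  6-3-1 → 2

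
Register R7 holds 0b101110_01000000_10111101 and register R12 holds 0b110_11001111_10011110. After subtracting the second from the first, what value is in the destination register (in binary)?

Subtract column by column in base 2:
  1-0 → 1
  0-1 → 1 (borrow)
  1-1-1 → 1 (borrow)
  1-1-1 → 1 (borrow)
  1-1-1 → 1 (borrow)
  1-0-1 → 0
  0-0 → 0
  1-1 → 0
  0-1 → 1 (borrow)
  0-1-1 → 0 (borrow)
  0-1-1 → 0 (borrow)
  0-1-1 → 0 (borrow)
  0-0-1 → 1 (borrow)
  0-0-1 → 1 (borrow)
  1-1-1 → 1 (borrow)
  0-1-1 → 0 (borrow)
  0-0-1 → 1 (borrow)
  1-1-1 → 1 (borrow)
  1-1-1 → 1 (borrow)
  1-0-1 → 0
  0-0 → 0
  1-0 → 1

0b1001110111000100011111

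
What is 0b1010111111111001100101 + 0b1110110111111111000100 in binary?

0b11001110111111000101001

Add column by column in base 2, right to left:
  1+0 = 1
  0+0 = 0
  1+1 = 0 carry 1
  0+0+1 = 1
  0+0 = 0
  1+0 = 1
  1+1 = 0 carry 1
  0+1+1 = 0 carry 1
  0+1+1 = 0 carry 1
  1+1+1 = 1 carry 1
  1+1+1 = 1 carry 1
  1+1+1 = 1 carry 1
  1+1+1 = 1 carry 1
  1+1+1 = 1 carry 1
  1+1+1 = 1 carry 1
  1+0+1 = 0 carry 1
  1+1+1 = 1 carry 1
  1+1+1 = 1 carry 1
  0+0+1 = 1
  1+1 = 0 carry 1
  0+1+1 = 0 carry 1
  1+1+1 = 1 carry 1
  final carry 1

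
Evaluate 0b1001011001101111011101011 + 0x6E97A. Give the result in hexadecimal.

0x133C865

0b1001011001101111011101011 = 0x12CDEEB in hexadecimal.
Add column by column in base 16, right to left:
  B+A = 5 carry 1
  E+7+1 = 6 carry 1
  E+9+1 = 8 carry 1
  D+E+1 = C carry 1
  C+6+1 = 3 carry 1
  2+0+1 = 3
  1+0 = 1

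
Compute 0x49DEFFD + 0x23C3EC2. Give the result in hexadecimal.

0x6DA2EBF

Add column by column in base 16, right to left:
  D+2 = F
  F+C = B carry 1
  F+E+1 = E carry 1
  E+3+1 = 2 carry 1
  D+C+1 = A carry 1
  9+3+1 = D
  4+2 = 6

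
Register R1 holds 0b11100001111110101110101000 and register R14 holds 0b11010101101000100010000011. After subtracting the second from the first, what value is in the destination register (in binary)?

0b1100010110001100100101

Subtract column by column in base 2:
  0-1 → 1 (borrow)
  0-1-1 → 0 (borrow)
  0-0-1 → 1 (borrow)
  1-0-1 → 0
  0-0 → 0
  1-0 → 1
  0-0 → 0
  1-1 → 0
  1-0 → 1
  1-0 → 1
  0-0 → 0
  1-1 → 0
  0-0 → 0
  1-0 → 1
  1-0 → 1
  1-1 → 0
  1-0 → 1
  1-1 → 0
  1-1 → 0
  0-0 → 0
  0-1 → 1 (borrow)
  0-0-1 → 1 (borrow)
  0-1-1 → 0 (borrow)
  1-0-1 → 0
  1-1 → 0
  1-1 → 0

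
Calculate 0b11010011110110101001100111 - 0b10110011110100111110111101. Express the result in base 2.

0b100000000001101010101010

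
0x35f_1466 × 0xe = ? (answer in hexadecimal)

0x2f331d94

Multiply each base-16 digit by 14, carrying:
  6×14 = 84 → write 4 carry 5
  6×14+5 = 89 → write 9 carry 5
  4×14+5 = 61 → write d carry 3
  1×14+3 = 17 → write 1 carry 1
  f×14+1 = 211 → write 3 carry 13
  5×14+13 = 83 → write 3 carry 5
  3×14+5 = 47 → write f carry 2
  remaining carry: 2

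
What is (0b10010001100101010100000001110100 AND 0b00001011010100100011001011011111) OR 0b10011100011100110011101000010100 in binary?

0b10011101011100110011101001010100

0b10010001100101010100000001110100 AND 0b00001011010100100011001011011111 = 0b00000001000100000000000001010100.
Then OR with 0b10011100011100110011101000010100.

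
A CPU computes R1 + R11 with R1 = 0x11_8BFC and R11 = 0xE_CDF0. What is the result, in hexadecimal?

0x2059EC

Add column by column in base 16, right to left:
  C+0 = C
  F+F = E carry 1
  B+D+1 = 9 carry 1
  8+C+1 = 5 carry 1
  1+E+1 = 0 carry 1
  1+0+1 = 2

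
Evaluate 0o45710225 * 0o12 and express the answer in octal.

0o572722722

Multiply each base-8 digit by 10, carrying:
  5×10 = 50 → write 2 carry 6
  2×10+6 = 26 → write 2 carry 3
  2×10+3 = 23 → write 7 carry 2
  0×10+2 = 2 → write 2
  1×10 = 10 → write 2 carry 1
  7×10+1 = 71 → write 7 carry 8
  5×10+8 = 58 → write 2 carry 7
  4×10+7 = 47 → write 7 carry 5
  remaining carry: 5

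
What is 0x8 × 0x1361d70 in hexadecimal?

0x9b0eb80

Multiply each base-16 digit by 8, carrying:
  0×8 = 0 → write 0
  7×8 = 56 → write 8 carry 3
  d×8+3 = 107 → write b carry 6
  1×8+6 = 14 → write e
  6×8 = 48 → write 0 carry 3
  3×8+3 = 27 → write b carry 1
  1×8+1 = 9 → write 9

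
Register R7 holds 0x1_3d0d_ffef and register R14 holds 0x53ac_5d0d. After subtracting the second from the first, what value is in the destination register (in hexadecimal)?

0xe961a2e2

Subtract column by column in base 16:
  f-d → 2
  e-0 → e
  f-d → 2
  f-5 → a
  d-c → 1
  0-a → 6 (borrow)
  d-3-1 → 9
  3-5 → e (borrow)
  1-0-1 → 0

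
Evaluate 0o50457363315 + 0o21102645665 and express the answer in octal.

0o71562231202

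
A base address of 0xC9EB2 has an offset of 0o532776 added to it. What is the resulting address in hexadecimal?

0o532776 = 0x2B5FE in hexadecimal.
Add column by column in base 16, right to left:
  2+E = 0 carry 1
  B+F+1 = B carry 1
  E+5+1 = 4 carry 1
  9+B+1 = 5 carry 1
  C+2+1 = F

0xF54B0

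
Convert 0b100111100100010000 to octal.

0o474420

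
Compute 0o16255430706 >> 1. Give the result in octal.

0o7126614343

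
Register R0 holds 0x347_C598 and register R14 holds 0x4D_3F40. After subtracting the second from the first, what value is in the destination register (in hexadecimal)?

Subtract column by column in base 16:
  8-0 → 8
  9-4 → 5
  5-F → 6 (borrow)
  C-3-1 → 8
  7-D → A (borrow)
  4-4-1 → F (borrow)
  3-0-1 → 2

0x2FA8658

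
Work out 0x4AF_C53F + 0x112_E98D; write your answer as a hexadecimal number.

Add column by column in base 16, right to left:
  F+D = C carry 1
  3+8+1 = C
  5+9 = E
  C+E = A carry 1
  F+2+1 = 2 carry 1
  A+1+1 = C
  4+1 = 5

0x5C2AECC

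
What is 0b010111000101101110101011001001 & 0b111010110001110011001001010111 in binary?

AND bit by bit (1 only where both bits are 1):
  010111000101101110101011001001
& 111010110001110011001001010111
= 010010000001100010001001000001

0b010010000001100010001001000001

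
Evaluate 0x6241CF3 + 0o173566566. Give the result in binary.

0b1000000100110000101001101001

0x6241CF3 = 0b110001001000001110011110011 in binary.
0o173566566 = 0b1111011101110110101110110 in binary.
Add column by column in base 2, right to left:
  1+0 = 1
  1+1 = 0 carry 1
  0+1+1 = 0 carry 1
  0+0+1 = 1
  1+1 = 0 carry 1
  1+1+1 = 1 carry 1
  1+1+1 = 1 carry 1
  1+0+1 = 0 carry 1
  0+1+1 = 0 carry 1
  0+0+1 = 1
  1+1 = 0 carry 1
  1+1+1 = 1 carry 1
  1+0+1 = 0 carry 1
  0+1+1 = 0 carry 1
  0+1+1 = 0 carry 1
  0+1+1 = 0 carry 1
  0+0+1 = 1
  0+1 = 1
  1+1 = 0 carry 1
  0+1+1 = 0 carry 1
  0+0+1 = 1
  1+1 = 0 carry 1
  0+1+1 = 0 carry 1
  0+1+1 = 0 carry 1
  0+1+1 = 0 carry 1
  1+0+1 = 0 carry 1
  1+0+1 = 0 carry 1
  final carry 1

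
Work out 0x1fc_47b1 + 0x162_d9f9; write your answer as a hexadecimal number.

Add column by column in base 16, right to left:
  1+9 = a
  b+f = a carry 1
  7+9+1 = 1 carry 1
  4+d+1 = 2 carry 1
  c+2+1 = f
  f+6 = 5 carry 1
  1+1+1 = 3

0x35f21aa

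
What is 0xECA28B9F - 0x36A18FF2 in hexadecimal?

Subtract column by column in base 16:
  F-2 → D
  9-F → A (borrow)
  B-F-1 → B (borrow)
  8-8-1 → F (borrow)
  2-1-1 → 0
  A-A → 0
  C-6 → 6
  E-3 → B

0xB600FBAD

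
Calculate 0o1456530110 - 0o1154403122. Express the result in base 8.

0o302124766

Subtract column by column in base 8:
  0-2 → 6 (borrow)
  1-2-1 → 6 (borrow)
  1-1-1 → 7 (borrow)
  0-3-1 → 4 (borrow)
  3-0-1 → 2
  5-4 → 1
  6-4 → 2
  5-5 → 0
  4-1 → 3
  1-1 → 0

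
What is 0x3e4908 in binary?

Expand each hex digit to 4 bits: 3=0011 e=1110 4=0100 9=1001 0=0000 8=1000.

0b1111100100100100001000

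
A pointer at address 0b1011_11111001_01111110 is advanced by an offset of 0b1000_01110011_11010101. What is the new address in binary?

0b101000110110101010011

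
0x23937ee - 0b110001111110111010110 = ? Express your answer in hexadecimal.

0x2203a18

0b110001111110111010110 = 0x18fdd6 in hexadecimal.
Subtract column by column in base 16:
  e-6 → 8
  e-d → 1
  7-d → a (borrow)
  3-f-1 → 3 (borrow)
  9-8-1 → 0
  3-1 → 2
  2-0 → 2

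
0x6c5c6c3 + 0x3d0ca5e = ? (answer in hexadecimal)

0xa969121

Add column by column in base 16, right to left:
  3+e = 1 carry 1
  c+5+1 = 2 carry 1
  6+a+1 = 1 carry 1
  c+c+1 = 9 carry 1
  5+0+1 = 6
  c+d = 9 carry 1
  6+3+1 = a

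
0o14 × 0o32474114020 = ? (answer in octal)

Multiply each base-8 digit by 12, carrying:
  0×12 = 0 → write 0
  2×12 = 24 → write 0 carry 3
  0×12+3 = 3 → write 3
  4×12 = 48 → write 0 carry 6
  1×12+6 = 18 → write 2 carry 2
  1×12+2 = 14 → write 6 carry 1
  4×12+1 = 49 → write 1 carry 6
  7×12+6 = 90 → write 2 carry 11
  4×12+11 = 59 → write 3 carry 7
  2×12+7 = 31 → write 7 carry 3
  3×12+3 = 39 → write 7 carry 4
  remaining carry: 4

0o477321620300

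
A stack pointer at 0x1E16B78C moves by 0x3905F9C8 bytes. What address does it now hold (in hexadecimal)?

0x571CB154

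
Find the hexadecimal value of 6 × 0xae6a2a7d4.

Multiply each base-16 digit by 6, carrying:
  4×6 = 24 → write 8 carry 1
  d×6+1 = 79 → write f carry 4
  7×6+4 = 46 → write e carry 2
  a×6+2 = 62 → write e carry 3
  2×6+3 = 15 → write f
  a×6 = 60 → write c carry 3
  6×6+3 = 39 → write 7 carry 2
  e×6+2 = 86 → write 6 carry 5
  a×6+5 = 65 → write 1 carry 4
  remaining carry: 4

0x4167cfeef8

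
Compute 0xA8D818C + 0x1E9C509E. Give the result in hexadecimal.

Add column by column in base 16, right to left:
  C+E = A carry 1
  8+9+1 = 2 carry 1
  1+0+1 = 2
  8+5 = D
  D+C = 9 carry 1
  8+9+1 = 2 carry 1
  A+E+1 = 9 carry 1
  0+1+1 = 2

0x2929D22A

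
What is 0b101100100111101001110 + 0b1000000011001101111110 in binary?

0b1101101000001011001100

Add column by column in base 2, right to left:
  0+0 = 0
  1+1 = 0 carry 1
  1+1+1 = 1 carry 1
  1+1+1 = 1 carry 1
  0+1+1 = 0 carry 1
  0+1+1 = 0 carry 1
  1+1+1 = 1 carry 1
  0+0+1 = 1
  1+1 = 0 carry 1
  1+1+1 = 1 carry 1
  1+0+1 = 0 carry 1
  1+0+1 = 0 carry 1
  0+1+1 = 0 carry 1
  0+1+1 = 0 carry 1
  1+0+1 = 0 carry 1
  0+0+1 = 1
  0+0 = 0
  1+0 = 1
  1+0 = 1
  0+0 = 0
  1+0 = 1
  0+1 = 1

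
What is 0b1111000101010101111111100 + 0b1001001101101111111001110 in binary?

0b11000010011000101111001010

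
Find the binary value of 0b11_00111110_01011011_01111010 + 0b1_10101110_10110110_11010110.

0b100111011010001001001010000

Add column by column in base 2, right to left:
  0+0 = 0
  1+1 = 0 carry 1
  0+1+1 = 0 carry 1
  1+0+1 = 0 carry 1
  1+1+1 = 1 carry 1
  1+0+1 = 0 carry 1
  1+1+1 = 1 carry 1
  0+1+1 = 0 carry 1
  1+0+1 = 0 carry 1
  1+1+1 = 1 carry 1
  0+1+1 = 0 carry 1
  1+0+1 = 0 carry 1
  1+1+1 = 1 carry 1
  0+1+1 = 0 carry 1
  1+0+1 = 0 carry 1
  0+1+1 = 0 carry 1
  0+0+1 = 1
  1+1 = 0 carry 1
  1+1+1 = 1 carry 1
  1+1+1 = 1 carry 1
  1+0+1 = 0 carry 1
  1+1+1 = 1 carry 1
  0+0+1 = 1
  0+1 = 1
  1+1 = 0 carry 1
  1+0+1 = 0 carry 1
  final carry 1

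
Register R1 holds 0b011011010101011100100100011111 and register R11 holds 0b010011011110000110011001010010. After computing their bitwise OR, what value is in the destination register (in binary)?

OR bit by bit (1 where either bit is 1):
  011011010101011100100100011111
| 010011011110000110011001010010
= 011011011111011110111101011111

0b011011011111011110111101011111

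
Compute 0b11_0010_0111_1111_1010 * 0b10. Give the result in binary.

0b1100100111111110100

Multiply each base-2 digit by 2, carrying:
  0×2 = 0 → write 0
  1×2 = 2 → write 0 carry 1
  0×2+1 = 1 → write 1
  1×2 = 2 → write 0 carry 1
  1×2+1 = 3 → write 1 carry 1
  1×2+1 = 3 → write 1 carry 1
  1×2+1 = 3 → write 1 carry 1
  1×2+1 = 3 → write 1 carry 1
  1×2+1 = 3 → write 1 carry 1
  1×2+1 = 3 → write 1 carry 1
  1×2+1 = 3 → write 1 carry 1
  0×2+1 = 1 → write 1
  0×2 = 0 → write 0
  1×2 = 2 → write 0 carry 1
  0×2+1 = 1 → write 1
  0×2 = 0 → write 0
  1×2 = 2 → write 0 carry 1
  1×2+1 = 3 → write 1 carry 1
  remaining carry: 1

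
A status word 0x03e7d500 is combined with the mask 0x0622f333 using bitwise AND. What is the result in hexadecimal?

AND each hex digit independently (no carries):
  0&0=0, 3&6=2, e&2=2, 7&2=2, d&f=d, 5&3=1, 0&3=0, 0&3=0

0x0222d100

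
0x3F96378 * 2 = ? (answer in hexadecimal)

Multiply each base-16 digit by 2, carrying:
  8×2 = 16 → write 0 carry 1
  7×2+1 = 15 → write F
  3×2 = 6 → write 6
  6×2 = 12 → write C
  9×2 = 18 → write 2 carry 1
  F×2+1 = 31 → write F carry 1
  3×2+1 = 7 → write 7

0x7F2C6F0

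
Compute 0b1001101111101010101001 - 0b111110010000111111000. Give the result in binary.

0b1111101100010110001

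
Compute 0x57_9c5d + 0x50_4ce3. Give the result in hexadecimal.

Add column by column in base 16, right to left:
  d+3 = 0 carry 1
  5+e+1 = 4 carry 1
  c+c+1 = 9 carry 1
  9+4+1 = e
  7+0 = 7
  5+5 = a

0xa7e940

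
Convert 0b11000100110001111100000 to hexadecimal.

0x6263E0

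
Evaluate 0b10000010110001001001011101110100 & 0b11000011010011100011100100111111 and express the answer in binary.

AND bit by bit (1 only where both bits are 1):
  10000010110001001001011101110100
& 11000011010011100011100100111111
= 10000010010001000001000100110100

0b10000010010001000001000100110100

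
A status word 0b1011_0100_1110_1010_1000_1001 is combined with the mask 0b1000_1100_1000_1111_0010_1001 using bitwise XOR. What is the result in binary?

XOR bit by bit (1 where the bits differ):
  101101001110101010001001
^ 100011001000111100101001
= 001110000110010110100000

0b001110000110010110100000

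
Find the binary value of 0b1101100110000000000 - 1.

0b1101100101111111111

The trailing 10 digits are 0, so subtracting 1 borrows through: they become 1 and the next digit up decrements.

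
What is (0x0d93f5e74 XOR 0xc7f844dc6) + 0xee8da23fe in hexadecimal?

First 0x0d93f5e74 XOR 0xc7f844dc6 = 0xca6bb13b2.
Add column by column in base 16, right to left:
  2+e = 0 carry 1
  b+f+1 = b carry 1
  3+3+1 = 7
  1+2 = 3
  b+a = 5 carry 1
  b+d+1 = 9 carry 1
  6+8+1 = f
  a+e = 8 carry 1
  c+e+1 = b carry 1
  final carry 1

0x1b8f9537b0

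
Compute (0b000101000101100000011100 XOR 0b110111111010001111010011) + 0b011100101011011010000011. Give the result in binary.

0b1001111101011001001010010

First 0b000101000101100000011100 XOR 0b110111111010001111010011 = 0b110010111111101111001111.
Add column by column in base 2, right to left:
  1+1 = 0 carry 1
  1+1+1 = 1 carry 1
  1+0+1 = 0 carry 1
  1+0+1 = 0 carry 1
  0+0+1 = 1
  0+0 = 0
  1+0 = 1
  1+1 = 0 carry 1
  1+0+1 = 0 carry 1
  1+1+1 = 1 carry 1
  0+1+1 = 0 carry 1
  1+0+1 = 0 carry 1
  1+1+1 = 1 carry 1
  1+1+1 = 1 carry 1
  1+0+1 = 0 carry 1
  1+1+1 = 1 carry 1
  1+0+1 = 0 carry 1
  1+1+1 = 1 carry 1
  0+0+1 = 1
  1+0 = 1
  0+1 = 1
  0+1 = 1
  1+1 = 0 carry 1
  1+0+1 = 0 carry 1
  final carry 1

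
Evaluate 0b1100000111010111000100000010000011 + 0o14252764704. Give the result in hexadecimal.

0b1100000111010111000100000010000011 = 0x3075c4083 in hexadecimal.
0o14252764704 = 0x62abe9c4 in hexadecimal.
Add column by column in base 16, right to left:
  3+4 = 7
  8+c = 4 carry 1
  0+9+1 = a
  4+e = 2 carry 1
  c+b+1 = 8 carry 1
  5+a+1 = 0 carry 1
  7+2+1 = a
  0+6 = 6
  3+0 = 3

0x36a082a47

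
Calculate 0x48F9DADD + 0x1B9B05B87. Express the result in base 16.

0x202AA3664

Add column by column in base 16, right to left:
  D+7 = 4 carry 1
  D+8+1 = 6 carry 1
  A+B+1 = 6 carry 1
  D+5+1 = 3 carry 1
  9+0+1 = A
  F+B = A carry 1
  8+9+1 = 2 carry 1
  4+B+1 = 0 carry 1
  0+1+1 = 2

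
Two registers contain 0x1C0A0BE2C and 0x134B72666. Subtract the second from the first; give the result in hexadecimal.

0x8BE997C6

Subtract column by column in base 16:
  C-6 → 6
  2-6 → C (borrow)
  E-6-1 → 7
  B-2 → 9
  0-7 → 9 (borrow)
  A-B-1 → E (borrow)
  0-4-1 → B (borrow)
  C-3-1 → 8
  1-1 → 0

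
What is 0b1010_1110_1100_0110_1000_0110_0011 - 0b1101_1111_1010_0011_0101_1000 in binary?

0b1010000011001100010100001011

Subtract column by column in base 2:
  1-0 → 1
  1-0 → 1
  0-0 → 0
  0-1 → 1 (borrow)
  0-1-1 → 0 (borrow)
  1-0-1 → 0
  1-1 → 0
  0-0 → 0
  0-1 → 1 (borrow)
  0-1-1 → 0 (borrow)
  0-0-1 → 1 (borrow)
  1-0-1 → 0
  0-0 → 0
  1-1 → 0
  1-0 → 1
  0-1 → 1 (borrow)
  0-1-1 → 0 (borrow)
  0-1-1 → 0 (borrow)
  1-1-1 → 1 (borrow)
  1-1-1 → 1 (borrow)
  0-1-1 → 0 (borrow)
  1-0-1 → 0
  1-1 → 0
  1-1 → 0
  0-0 → 0
  1-0 → 1
  0-0 → 0
  1-0 → 1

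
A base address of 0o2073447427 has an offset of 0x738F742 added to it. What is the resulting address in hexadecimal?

0x18274659

0o2073447427 = 0x10EE4F17 in hexadecimal.
Add column by column in base 16, right to left:
  7+2 = 9
  1+4 = 5
  F+7 = 6 carry 1
  4+F+1 = 4 carry 1
  E+8+1 = 7 carry 1
  E+3+1 = 2 carry 1
  0+7+1 = 8
  1+0 = 1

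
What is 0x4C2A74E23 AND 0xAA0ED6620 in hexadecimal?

0x080A54620

AND each hex digit independently (no carries):
  4&A=0, C&A=8, 2&0=0, A&E=A, 7&D=5, 4&6=4, E&6=6, 2&2=2, 3&0=0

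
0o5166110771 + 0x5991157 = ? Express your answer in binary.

0b101111011100011010001101010000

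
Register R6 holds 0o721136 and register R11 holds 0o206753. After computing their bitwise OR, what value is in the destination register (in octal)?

OR each oct digit independently (no carries):
  7|2=7, 2|0=2, 1|6=7, 1|7=7, 3|5=7, 6|3=7

0o727777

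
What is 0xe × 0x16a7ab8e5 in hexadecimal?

0x13d2b61c86

Multiply each base-16 digit by 14, carrying:
  5×14 = 70 → write 6 carry 4
  e×14+4 = 200 → write 8 carry 12
  8×14+12 = 124 → write c carry 7
  b×14+7 = 161 → write 1 carry 10
  a×14+10 = 150 → write 6 carry 9
  7×14+9 = 107 → write b carry 6
  a×14+6 = 146 → write 2 carry 9
  6×14+9 = 93 → write d carry 5
  1×14+5 = 19 → write 3 carry 1
  remaining carry: 1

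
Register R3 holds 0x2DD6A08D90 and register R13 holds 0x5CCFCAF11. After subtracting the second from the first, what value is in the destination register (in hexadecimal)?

0x2809A3DE7F

Subtract column by column in base 16:
  0-1 → F (borrow)
  9-1-1 → 7
  D-F → E (borrow)
  8-A-1 → D (borrow)
  0-C-1 → 3 (borrow)
  A-F-1 → A (borrow)
  6-C-1 → 9 (borrow)
  D-C-1 → 0
  D-5 → 8
  2-0 → 2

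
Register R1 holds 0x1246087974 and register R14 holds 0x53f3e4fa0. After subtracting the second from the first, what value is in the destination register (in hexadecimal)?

Subtract column by column in base 16:
  4-0 → 4
  7-a → d (borrow)
  9-f-1 → 9 (borrow)
  7-4-1 → 2
  8-e → a (borrow)
  0-3-1 → c (borrow)
  6-f-1 → 6 (borrow)
  4-3-1 → 0
  2-5 → d (borrow)
  1-0-1 → 0

0xd06ca29d4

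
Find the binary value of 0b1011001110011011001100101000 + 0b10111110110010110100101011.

0b1110001101001110000001010011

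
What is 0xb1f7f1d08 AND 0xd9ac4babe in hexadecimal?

0x91a441808

AND each hex digit independently (no carries):
  b&d=9, 1&9=1, f&a=a, 7&c=4, f&4=4, 1&b=1, d&a=8, 0&b=0, 8&e=8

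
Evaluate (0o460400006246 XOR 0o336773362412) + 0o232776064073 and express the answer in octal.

First 0o460400006246 XOR 0o336773362412 = 0o756373364654.
Add column by column in base 8, right to left:
  4+3 = 7
  5+7 = 4 carry 1
  6+0+1 = 7
  4+4 = 0 carry 1
  6+6+1 = 5 carry 1
  3+0+1 = 4
  3+6 = 1 carry 1
  7+7+1 = 7 carry 1
  3+7+1 = 3 carry 1
  6+2+1 = 1 carry 1
  5+3+1 = 1 carry 1
  7+2+1 = 2 carry 1
  final carry 1

0o1211371450747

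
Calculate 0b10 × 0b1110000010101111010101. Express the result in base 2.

0b11100000101011110101010

Multiply each base-2 digit by 2, carrying:
  1×2 = 2 → write 0 carry 1
  0×2+1 = 1 → write 1
  1×2 = 2 → write 0 carry 1
  0×2+1 = 1 → write 1
  1×2 = 2 → write 0 carry 1
  0×2+1 = 1 → write 1
  1×2 = 2 → write 0 carry 1
  1×2+1 = 3 → write 1 carry 1
  1×2+1 = 3 → write 1 carry 1
  1×2+1 = 3 → write 1 carry 1
  0×2+1 = 1 → write 1
  1×2 = 2 → write 0 carry 1
  0×2+1 = 1 → write 1
  1×2 = 2 → write 0 carry 1
  0×2+1 = 1 → write 1
  0×2 = 0 → write 0
  0×2 = 0 → write 0
  0×2 = 0 → write 0
  0×2 = 0 → write 0
  1×2 = 2 → write 0 carry 1
  1×2+1 = 3 → write 1 carry 1
  1×2+1 = 3 → write 1 carry 1
  remaining carry: 1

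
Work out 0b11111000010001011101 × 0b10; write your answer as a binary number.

Multiply each base-2 digit by 2, carrying:
  1×2 = 2 → write 0 carry 1
  0×2+1 = 1 → write 1
  1×2 = 2 → write 0 carry 1
  1×2+1 = 3 → write 1 carry 1
  1×2+1 = 3 → write 1 carry 1
  0×2+1 = 1 → write 1
  1×2 = 2 → write 0 carry 1
  0×2+1 = 1 → write 1
  0×2 = 0 → write 0
  0×2 = 0 → write 0
  1×2 = 2 → write 0 carry 1
  0×2+1 = 1 → write 1
  0×2 = 0 → write 0
  0×2 = 0 → write 0
  0×2 = 0 → write 0
  1×2 = 2 → write 0 carry 1
  1×2+1 = 3 → write 1 carry 1
  1×2+1 = 3 → write 1 carry 1
  1×2+1 = 3 → write 1 carry 1
  1×2+1 = 3 → write 1 carry 1
  remaining carry: 1

0b111110000100010111010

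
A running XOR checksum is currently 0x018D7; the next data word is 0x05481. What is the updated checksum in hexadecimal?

0x04C56

XOR each hex digit independently (no carries):
  0^0=0, 1^5=4, 8^4=C, D^8=5, 7^1=6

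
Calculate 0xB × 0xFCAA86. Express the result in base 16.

0xADB53C2

Multiply each base-16 digit by 11, carrying:
  6×11 = 66 → write 2 carry 4
  8×11+4 = 92 → write C carry 5
  A×11+5 = 115 → write 3 carry 7
  A×11+7 = 117 → write 5 carry 7
  C×11+7 = 139 → write B carry 8
  F×11+8 = 173 → write D carry 10
  remaining carry: A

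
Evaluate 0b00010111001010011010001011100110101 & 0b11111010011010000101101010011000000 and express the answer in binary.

AND bit by bit (1 only where both bits are 1):
  00010111001010011010001011100110101
& 11111010011010000101101010011000000
= 00010010001010000000001010000000000

0b00010010001010000000001010000000000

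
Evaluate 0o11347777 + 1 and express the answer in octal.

0o11350000

The trailing 4 digits are 7 (max in base 8), so adding 1 cascades: they roll to 0 and the next digit up increments.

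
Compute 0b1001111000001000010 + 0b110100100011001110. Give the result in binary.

0b10000011100100010000

Add column by column in base 2, right to left:
  0+0 = 0
  1+1 = 0 carry 1
  0+1+1 = 0 carry 1
  0+1+1 = 0 carry 1
  0+0+1 = 1
  0+0 = 0
  1+1 = 0 carry 1
  0+1+1 = 0 carry 1
  0+0+1 = 1
  0+0 = 0
  0+0 = 0
  0+1 = 1
  1+0 = 1
  1+0 = 1
  1+1 = 0 carry 1
  1+0+1 = 0 carry 1
  0+1+1 = 0 carry 1
  0+1+1 = 0 carry 1
  1+0+1 = 0 carry 1
  final carry 1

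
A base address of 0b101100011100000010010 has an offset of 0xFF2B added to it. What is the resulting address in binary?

0b101110011011100111101

0xFF2B = 0b1111111100101011 in binary.
Add column by column in base 2, right to left:
  0+1 = 1
  1+1 = 0 carry 1
  0+0+1 = 1
  0+1 = 1
  1+0 = 1
  0+1 = 1
  0+0 = 0
  0+0 = 0
  0+1 = 1
  0+1 = 1
  0+1 = 1
  1+1 = 0 carry 1
  1+1+1 = 1 carry 1
  1+1+1 = 1 carry 1
  0+1+1 = 0 carry 1
  0+1+1 = 0 carry 1
  0+0+1 = 1
  1+0 = 1
  1+0 = 1
  0+0 = 0
  1+0 = 1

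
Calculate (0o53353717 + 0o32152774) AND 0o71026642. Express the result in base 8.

0o1026602

Add column by column in base 8, right to left:
  7+4 = 3 carry 1
  1+7+1 = 1 carry 1
  7+7+1 = 7 carry 1
  3+2+1 = 6
  5+5 = 2 carry 1
  3+1+1 = 5
  3+2 = 5
  5+3 = 0 carry 1
  final carry 1
Sum = 0o105526713; now AND with 0o71026642:
  1&0=0, 0&7=0, 5&1=1, 5&0=0, 2&2=2, 6&6=6, 7&6=6, 1&4=0, 3&2=2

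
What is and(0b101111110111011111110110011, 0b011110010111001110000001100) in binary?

AND bit by bit (1 only where both bits are 1):
  101111110111011111110110011
& 011110010111001110000001100
= 001110010111001110000000000

0b001110010111001110000000000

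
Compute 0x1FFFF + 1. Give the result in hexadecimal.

The trailing 4 digits are F (max in base 16), so adding 1 cascades: they roll to 0 and the next digit up increments.

0x20000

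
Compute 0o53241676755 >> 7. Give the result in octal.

7 bits is not a whole number of base-8 digits; in binary: 101011010100001110111110111101101 >> 7 = 10101101010000111011111011.

0o255207373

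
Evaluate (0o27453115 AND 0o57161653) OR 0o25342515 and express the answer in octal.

0o27343515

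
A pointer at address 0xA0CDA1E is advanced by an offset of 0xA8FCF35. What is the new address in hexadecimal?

Add column by column in base 16, right to left:
  E+5 = 3 carry 1
  1+3+1 = 5
  A+F = 9 carry 1
  D+C+1 = A carry 1
  C+F+1 = C carry 1
  0+8+1 = 9
  A+A = 4 carry 1
  final carry 1

0x149CA953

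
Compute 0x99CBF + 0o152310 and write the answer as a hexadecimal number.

0o152310 = 0xD4C8 in hexadecimal.
Add column by column in base 16, right to left:
  F+8 = 7 carry 1
  B+C+1 = 8 carry 1
  C+4+1 = 1 carry 1
  9+D+1 = 7 carry 1
  9+0+1 = A

0xA7187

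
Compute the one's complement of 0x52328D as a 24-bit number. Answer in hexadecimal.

0xADCD72

Each hex digit d becomes F−d:
  5→A, 2→D, 3→C, 2→D, 8→7, D→2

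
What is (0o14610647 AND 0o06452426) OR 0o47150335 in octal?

0o47550737

0o14610647 AND 0o06452426 = 0o04410406.
Then OR with 0o47150335.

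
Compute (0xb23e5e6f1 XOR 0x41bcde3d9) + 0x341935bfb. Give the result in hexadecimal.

First 0xb23e5e6f1 XOR 0x41bcde3d9 = 0xf38280528.
Add column by column in base 16, right to left:
  8+b = 3 carry 1
  2+f+1 = 2 carry 1
  5+b+1 = 1 carry 1
  0+5+1 = 6
  8+3 = b
  2+9 = b
  8+1 = 9
  3+4 = 7
  f+3 = 2 carry 1
  final carry 1

0x1279bb6123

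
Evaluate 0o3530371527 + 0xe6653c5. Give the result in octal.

0o5362043434

0xe6653c5 = 0o1631451705 in octal.
Add column by column in base 8, right to left:
  7+5 = 4 carry 1
  2+0+1 = 3
  5+7 = 4 carry 1
  1+1+1 = 3
  7+5 = 4 carry 1
  3+4+1 = 0 carry 1
  0+1+1 = 2
  3+3 = 6
  5+6 = 3 carry 1
  3+1+1 = 5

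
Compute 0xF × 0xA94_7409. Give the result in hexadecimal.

0x9EB2CC87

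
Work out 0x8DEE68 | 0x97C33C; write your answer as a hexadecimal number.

OR each hex digit independently (no carries):
  8|9=9, D|7=F, E|C=E, E|3=F, 6|3=7, 8|C=C

0x9FEF7C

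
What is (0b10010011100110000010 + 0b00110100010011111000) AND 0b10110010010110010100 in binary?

0b10000010010000010000

Add column by column in base 2, right to left:
  0+0 = 0
  1+0 = 1
  0+0 = 0
  0+1 = 1
  0+1 = 1
  0+1 = 1
  0+1 = 1
  1+1 = 0 carry 1
  1+0+1 = 0 carry 1
  0+0+1 = 1
  0+1 = 1
  1+0 = 1
  1+0 = 1
  1+0 = 1
  0+1 = 1
  0+0 = 0
  1+1 = 0 carry 1
  0+1+1 = 0 carry 1
  0+0+1 = 1
  1+0 = 1
Sum = 0b11000111111001111010; now AND with 0b10110010010110010100:
  11000111111001111010
& 10110010010110010100
= 10000010010000010000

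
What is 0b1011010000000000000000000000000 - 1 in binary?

0b1011001111111111111111111111111

The trailing 25 digits are 0, so subtracting 1 borrows through: they become 1 and the next digit up decrements.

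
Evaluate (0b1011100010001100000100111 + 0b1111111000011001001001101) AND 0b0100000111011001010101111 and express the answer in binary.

0b10000001000100100

Add column by column in base 2, right to left:
  1+1 = 0 carry 1
  1+0+1 = 0 carry 1
  1+1+1 = 1 carry 1
  0+1+1 = 0 carry 1
  0+0+1 = 1
  1+0 = 1
  0+1 = 1
  0+0 = 0
  0+0 = 0
  0+1 = 1
  0+0 = 0
  1+0 = 1
  1+1 = 0 carry 1
  0+1+1 = 0 carry 1
  0+0+1 = 1
  0+0 = 0
  1+0 = 1
  0+0 = 0
  0+1 = 1
  0+1 = 1
  1+1 = 0 carry 1
  1+1+1 = 1 carry 1
  1+1+1 = 1 carry 1
  0+1+1 = 0 carry 1
  1+1+1 = 1 carry 1
  final carry 1
Sum = 0b11011011010100101001110100; now AND with 0b0100000111011001010101111:
  11011011010100101001110100
& 00100000111011001010101111
= 00000000010000001000100100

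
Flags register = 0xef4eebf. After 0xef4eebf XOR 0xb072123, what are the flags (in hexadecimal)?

0x5f3cf9c

XOR each hex digit independently (no carries):
  e^b=5, f^0=f, 4^7=3, e^2=c, e^1=f, b^2=9, f^3=c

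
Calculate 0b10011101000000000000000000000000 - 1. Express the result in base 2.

The trailing 24 digits are 0, so subtracting 1 borrows through: they become 1 and the next digit up decrements.

0b10011100111111111111111111111111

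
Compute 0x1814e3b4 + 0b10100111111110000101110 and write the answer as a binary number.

0b11000011010001101111111100010

0x1814e3b4 = 0b11000000101001110001110110100 in binary.
Add column by column in base 2, right to left:
  0+0 = 0
  0+1 = 1
  1+1 = 0 carry 1
  0+1+1 = 0 carry 1
  1+0+1 = 0 carry 1
  1+1+1 = 1 carry 1
  0+0+1 = 1
  1+0 = 1
  1+0 = 1
  1+0 = 1
  0+1 = 1
  0+1 = 1
  0+1 = 1
  1+1 = 0 carry 1
  1+1+1 = 1 carry 1
  1+1+1 = 1 carry 1
  0+1+1 = 0 carry 1
  0+1+1 = 0 carry 1
  1+0+1 = 0 carry 1
  0+0+1 = 1
  1+1 = 0 carry 1
  0+0+1 = 1
  0+1 = 1
  0+0 = 0
  0+0 = 0
  0+0 = 0
  0+0 = 0
  1+0 = 1
  1+0 = 1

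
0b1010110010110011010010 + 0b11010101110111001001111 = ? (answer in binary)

0b100101100001101100100001

Add column by column in base 2, right to left:
  0+1 = 1
  1+1 = 0 carry 1
  0+1+1 = 0 carry 1
  0+1+1 = 0 carry 1
  1+0+1 = 0 carry 1
  0+0+1 = 1
  1+1 = 0 carry 1
  1+0+1 = 0 carry 1
  0+0+1 = 1
  0+1 = 1
  1+1 = 0 carry 1
  1+1+1 = 1 carry 1
  0+0+1 = 1
  1+1 = 0 carry 1
  0+1+1 = 0 carry 1
  0+1+1 = 0 carry 1
  1+0+1 = 0 carry 1
  1+1+1 = 1 carry 1
  0+0+1 = 1
  1+1 = 0 carry 1
  0+0+1 = 1
  1+1 = 0 carry 1
  0+1+1 = 0 carry 1
  final carry 1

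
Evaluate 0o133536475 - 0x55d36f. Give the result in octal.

0x55d36f = 0o25351557 in octal.
Subtract column by column in base 8:
  5-7 → 6 (borrow)
  7-5-1 → 1
  4-5 → 7 (borrow)
  6-1-1 → 4
  3-5 → 6 (borrow)
  5-3-1 → 1
  3-5 → 6 (borrow)
  3-2-1 → 0
  1-0 → 1

0o106164716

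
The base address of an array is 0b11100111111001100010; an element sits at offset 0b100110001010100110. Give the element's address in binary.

0b100001110000100001000

Add column by column in base 2, right to left:
  0+0 = 0
  1+1 = 0 carry 1
  0+1+1 = 0 carry 1
  0+0+1 = 1
  0+0 = 0
  1+1 = 0 carry 1
  1+0+1 = 0 carry 1
  0+1+1 = 0 carry 1
  0+0+1 = 1
  1+1 = 0 carry 1
  1+0+1 = 0 carry 1
  1+0+1 = 0 carry 1
  1+0+1 = 0 carry 1
  1+1+1 = 1 carry 1
  1+1+1 = 1 carry 1
  0+0+1 = 1
  0+0 = 0
  1+1 = 0 carry 1
  1+0+1 = 0 carry 1
  1+0+1 = 0 carry 1
  final carry 1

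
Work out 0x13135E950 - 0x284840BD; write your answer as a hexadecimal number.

Subtract column by column in base 16:
  0-D → 3 (borrow)
  5-B-1 → 9 (borrow)
  9-0-1 → 8
  E-4 → A
  5-8 → D (borrow)
  3-4-1 → E (borrow)
  1-8-1 → 8 (borrow)
  3-2-1 → 0
  1-0 → 1

0x108EDA893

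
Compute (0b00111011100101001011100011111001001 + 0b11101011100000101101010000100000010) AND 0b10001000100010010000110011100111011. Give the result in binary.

Add column by column in base 2, right to left:
  1+0 = 1
  0+1 = 1
  0+0 = 0
  1+0 = 1
  0+0 = 0
  0+0 = 0
  1+0 = 1
  1+0 = 1
  1+1 = 0 carry 1
  1+0+1 = 0 carry 1
  1+0+1 = 0 carry 1
  0+0+1 = 1
  0+0 = 0
  0+1 = 1
  1+0 = 1
  1+1 = 0 carry 1
  1+0+1 = 0 carry 1
  0+1+1 = 0 carry 1
  1+1+1 = 1 carry 1
  0+0+1 = 1
  0+1 = 1
  1+0 = 1
  0+0 = 0
  1+0 = 1
  0+0 = 0
  0+0 = 0
  1+1 = 0 carry 1
  1+1+1 = 1 carry 1
  1+1+1 = 1 carry 1
  0+0+1 = 1
  1+1 = 0 carry 1
  1+0+1 = 0 carry 1
  1+1+1 = 1 carry 1
  0+1+1 = 0 carry 1
  0+1+1 = 0 carry 1
  final carry 1
Sum = 0b100100111000101111000110100011001011; now AND with 0b10001000100010010000110011100111011:
  100100111000101111000110100011001011
& 010001000100010010000110011100111011
= 000000000000000010000110000000001011

0b10000110000000001011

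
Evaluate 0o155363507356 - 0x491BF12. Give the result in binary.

0o155363507356 = 0b1101101011110011101000111011101110 in binary.
0x491BF12 = 0b100100100011011111100010010 in binary.
Subtract column by column in base 2:
  0-0 → 0
  1-1 → 0
  1-0 → 1
  1-0 → 1
  0-1 → 1 (borrow)
  1-0-1 → 0
  1-0 → 1
  1-0 → 1
  0-1 → 1 (borrow)
  1-1-1 → 1 (borrow)
  1-1-1 → 1 (borrow)
  1-1-1 → 1 (borrow)
  0-1-1 → 0 (borrow)
  0-1-1 → 0 (borrow)
  0-0-1 → 1 (borrow)
  1-1-1 → 1 (borrow)
  0-1-1 → 0 (borrow)
  1-0-1 → 0
  1-0 → 1
  1-0 → 1
  0-1 → 1 (borrow)
  0-0-1 → 1 (borrow)
  1-0-1 → 0
  1-1 → 0
  1-0 → 1
  1-0 → 1
  0-1 → 1 (borrow)
  1-0-1 → 0
  0-0 → 0
  1-0 → 1
  1-0 → 1
  0-0 → 0
  1-0 → 1
  1-0 → 1

0b1101100111001111001100111111011100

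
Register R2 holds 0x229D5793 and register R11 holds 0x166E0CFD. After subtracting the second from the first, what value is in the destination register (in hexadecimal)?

0xC2F4A96

Subtract column by column in base 16:
  3-D → 6 (borrow)
  9-F-1 → 9 (borrow)
  7-C-1 → A (borrow)
  5-0-1 → 4
  D-E → F (borrow)
  9-6-1 → 2
  2-6 → C (borrow)
  2-1-1 → 0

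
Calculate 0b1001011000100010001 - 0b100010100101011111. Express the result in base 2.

0b101000011110110010

Subtract column by column in base 2:
  1-1 → 0
  0-1 → 1 (borrow)
  0-1-1 → 0 (borrow)
  0-1-1 → 0 (borrow)
  1-1-1 → 1 (borrow)
  0-0-1 → 1 (borrow)
  0-1-1 → 0 (borrow)
  0-0-1 → 1 (borrow)
  1-1-1 → 1 (borrow)
  0-0-1 → 1 (borrow)
  0-0-1 → 1 (borrow)
  0-1-1 → 0 (borrow)
  1-0-1 → 0
  1-1 → 0
  0-0 → 0
  1-0 → 1
  0-0 → 0
  0-1 → 1 (borrow)
  1-0-1 → 0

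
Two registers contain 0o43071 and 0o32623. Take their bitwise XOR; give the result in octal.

0o71652

XOR each oct digit independently (no carries):
  4^3=7, 3^2=1, 0^6=6, 7^2=5, 1^3=2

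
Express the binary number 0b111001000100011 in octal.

0o71043

Group the bits in threes: 111 001 000 100 011 → 71043.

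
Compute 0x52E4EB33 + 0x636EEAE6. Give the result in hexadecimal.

Add column by column in base 16, right to left:
  3+6 = 9
  3+E = 1 carry 1
  B+A+1 = 6 carry 1
  E+E+1 = D carry 1
  4+E+1 = 3 carry 1
  E+6+1 = 5 carry 1
  2+3+1 = 6
  5+6 = B

0xB653D619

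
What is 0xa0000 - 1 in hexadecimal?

The trailing 4 digits are 0, so subtracting 1 borrows through: they become F and the next digit up decrements.

0x9ffff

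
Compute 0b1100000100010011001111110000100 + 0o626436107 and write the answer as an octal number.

0o14670755713

0b1100000100010011001111110000100 = 0o14042317604 in octal.
Add column by column in base 8, right to left:
  4+7 = 3 carry 1
  0+0+1 = 1
  6+1 = 7
  7+6 = 5 carry 1
  1+3+1 = 5
  3+4 = 7
  2+6 = 0 carry 1
  4+2+1 = 7
  0+6 = 6
  4+0 = 4
  1+0 = 1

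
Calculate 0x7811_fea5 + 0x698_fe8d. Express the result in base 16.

0x7eaafd32

Add column by column in base 16, right to left:
  5+d = 2 carry 1
  a+8+1 = 3 carry 1
  e+e+1 = d carry 1
  f+f+1 = f carry 1
  1+8+1 = a
  1+9 = a
  8+6 = e
  7+0 = 7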